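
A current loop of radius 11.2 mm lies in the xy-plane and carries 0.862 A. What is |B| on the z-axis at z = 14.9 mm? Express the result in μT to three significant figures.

B ≈ 10.5 μT

On the axis of a circular loop, B = μ₀IR² / [2(R²+z²)^(3/2)].
R² + z² = (0.0112)² + (0.0149)² = 0.0003475 m², and (R²+z²)^(3/2) = 6.48×10⁻⁶ m³.
B = (4π×10⁻⁷ × 0.862 × 0.0001254) / (2 × 6.48×10⁻⁶) = 1.05×10⁻⁵ T.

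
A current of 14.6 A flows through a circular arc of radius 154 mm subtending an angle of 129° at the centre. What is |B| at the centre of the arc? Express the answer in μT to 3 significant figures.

The Biot–Savart field of a circular arc at its centre is B = μ₀Iφ/(4πR), with φ = 2.251 rad.
B = (4π×10⁻⁷ × 14.6 × 2.251) / (4π × 0.154) = 2.13×10⁻⁵ T.

B ≈ 21.3 μT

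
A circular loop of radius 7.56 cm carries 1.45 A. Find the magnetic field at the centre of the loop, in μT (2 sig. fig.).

B ≈ 12 μT

At the centre of a circular loop the Biot–Savart law gives B = μ₀I/(2R).
B = (4π×10⁻⁷ × 1.45) / (2 × 0.0756) = 1.21×10⁻⁵ T.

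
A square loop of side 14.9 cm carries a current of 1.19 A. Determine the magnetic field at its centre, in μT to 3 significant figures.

B ≈ 9.04 μT

Each side is a finite straight segment at perpendicular distance d = a/(2 tan(π/4)) = 0.0745 m from the centre, with end-angles ±π/4.
One side contributes B₁ = (μ₀I/4πd)·2 sin(π/4) = 2.26×10⁻⁶ T.
All 4 sides add in the same direction: B = 4 × 2.26×10⁻⁶ = 9.04×10⁻⁶ T.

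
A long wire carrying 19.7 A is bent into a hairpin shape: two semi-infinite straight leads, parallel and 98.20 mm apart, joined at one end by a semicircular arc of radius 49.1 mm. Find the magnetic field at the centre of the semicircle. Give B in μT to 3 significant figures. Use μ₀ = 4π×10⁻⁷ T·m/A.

The semicircular arc contributes B_arc = μ₀I·π/(4πR) = μ₀I/(4R) = 1.26×10⁻⁴ T.
Each semi-infinite lead is at perpendicular distance R = 0.0491 m from the centre, with the perpendicular foot at its near end, so it contributes μ₀I/(4πR); both point the same way, together 8.02×10⁻⁵ T.
Arc and leads all point the same direction: B = 1.26×10⁻⁴ + 8.02×10⁻⁵ = 2.06×10⁻⁴ T.

B ≈ 206 μT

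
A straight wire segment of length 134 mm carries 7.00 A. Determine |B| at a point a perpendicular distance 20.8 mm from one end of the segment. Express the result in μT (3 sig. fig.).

B ≈ 33.3 μT

For a finite straight segment, B = (μ₀I/4πd)(sinθ₁ + sinθ₂), where θ₁, θ₂ are the angles from the perpendicular to each end.
The perpendicular foot is at one end, so the two end-offsets along the wire are 0 and L = 0.134 m.
sinθ₁ = 0/√(0²+0.0208²) = 0.0000; sinθ₂ = 0.134/√(0.134²+0.0208²) = 0.9882.
B = (4π×10⁻⁷ × 7.00) / (4π × 0.0208) × (0.0000 + 0.9882) = 3.33×10⁻⁵ T.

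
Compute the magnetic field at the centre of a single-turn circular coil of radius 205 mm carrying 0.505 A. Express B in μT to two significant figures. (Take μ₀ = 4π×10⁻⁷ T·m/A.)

B ≈ 1.5 μT

At the centre of a circular loop the Biot–Savart law gives B = μ₀I/(2R).
B = (4π×10⁻⁷ × 0.505) / (2 × 0.205) = 1.55×10⁻⁶ T.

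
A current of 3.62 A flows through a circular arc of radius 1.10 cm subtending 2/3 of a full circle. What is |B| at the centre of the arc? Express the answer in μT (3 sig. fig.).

The Biot–Savart field of a circular arc at its centre is B = μ₀Iφ/(4πR), with φ = 4.189 rad.
B = (4π×10⁻⁷ × 3.62 × 4.189) / (4π × 0.011) = 1.38×10⁻⁴ T.

B ≈ 138 μT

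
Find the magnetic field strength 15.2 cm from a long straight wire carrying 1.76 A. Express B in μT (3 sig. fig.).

B ≈ 2.32 μT

For an infinitely long straight wire, B = μ₀I/(2πd).
B = (4π×10⁻⁷ × 1.76) / (2π × 0.152) = 2.32×10⁻⁶ T.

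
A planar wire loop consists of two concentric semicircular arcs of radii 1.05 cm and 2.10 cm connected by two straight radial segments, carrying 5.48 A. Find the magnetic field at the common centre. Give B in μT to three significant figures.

B ≈ 82.0 μT

The radial connectors point toward the centre, so dl × r̂ = 0 and they contribute nothing.
Each semicircle gives μ₀I/(4R): inner arc 1.64×10⁻⁴ T, outer arc 8.20×10⁻⁵ T.
The two arcs carry current in opposite angular senses, so their fields oppose: B = |1.64×10⁻⁴ − 8.20×10⁻⁵| = 8.20×10⁻⁵ T.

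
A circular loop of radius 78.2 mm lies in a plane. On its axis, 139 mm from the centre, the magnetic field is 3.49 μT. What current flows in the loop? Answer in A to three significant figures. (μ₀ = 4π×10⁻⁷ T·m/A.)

On the axis of a loop, B = μ₀IR²/[2(R²+z²)^(3/2)], so I = 2B(R²+z²)^(3/2)/(μ₀R²).
R² + z² = 0.006115 + 0.01932 = 0.02544 m²; raised to 3/2 gives 4.06×10⁻³ m³.
I = 2 × 3.49×10⁻⁶ × 4.06×10⁻³ / (1.26×10⁻⁶ × 0.006115) = 3.68 A.

I ≈ 3.68 A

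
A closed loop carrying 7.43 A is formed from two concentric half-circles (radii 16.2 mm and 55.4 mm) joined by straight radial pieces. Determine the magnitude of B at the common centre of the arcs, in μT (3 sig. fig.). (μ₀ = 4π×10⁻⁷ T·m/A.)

The radial connectors point toward the centre, so dl × r̂ = 0 and they contribute nothing.
Each semicircle gives μ₀I/(4R): inner arc 1.44×10⁻⁴ T, outer arc 4.21×10⁻⁵ T.
The two arcs carry current in opposite angular senses, so their fields oppose: B = |1.44×10⁻⁴ − 4.21×10⁻⁵| = 1.02×10⁻⁴ T.

B ≈ 102 μT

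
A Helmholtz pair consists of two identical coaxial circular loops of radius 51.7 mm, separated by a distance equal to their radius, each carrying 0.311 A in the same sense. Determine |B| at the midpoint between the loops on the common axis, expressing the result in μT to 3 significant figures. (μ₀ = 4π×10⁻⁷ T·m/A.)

Each loop contributes B = μ₀IR²/[2(R²+z²)^(3/2)] on the axis, with z measured from that loop.
Loop 1 (z = 0.02585 m): B₁ = 2.70×10⁻⁶ T. Loop 2 (z = 0.02585 m): B₂ = 2.70×10⁻⁶ T.
The fields add: B = B₁ + B₂ = 5.41×10⁻⁶ T.

B ≈ 5.41 μT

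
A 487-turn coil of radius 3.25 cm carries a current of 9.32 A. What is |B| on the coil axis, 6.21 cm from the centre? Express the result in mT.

For an N-turn flat coil, B = Nμ₀IR²/[2(R²+z²)^(3/2)] with R = 0.0325 m, z = 0.0621 m.
B = 487 × 1.80×10⁻⁵ T = 8.75×10⁻³ T.

B ≈ 8.75 mT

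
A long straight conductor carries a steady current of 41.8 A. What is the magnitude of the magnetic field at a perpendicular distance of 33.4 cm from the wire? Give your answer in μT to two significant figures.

B ≈ 25 μT

For an infinitely long straight wire, B = μ₀I/(2πd).
B = (4π×10⁻⁷ × 41.8) / (2π × 0.334) = 2.50×10⁻⁵ T.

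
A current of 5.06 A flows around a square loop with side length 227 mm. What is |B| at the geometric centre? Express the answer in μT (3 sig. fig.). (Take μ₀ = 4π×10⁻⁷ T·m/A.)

B ≈ 25.2 μT

Each side is a finite straight segment at perpendicular distance d = a/(2 tan(π/4)) = 0.1135 m from the centre, with end-angles ±π/4.
One side contributes B₁ = (μ₀I/4πd)·2 sin(π/4) = 6.30×10⁻⁶ T.
All 4 sides add in the same direction: B = 4 × 6.30×10⁻⁶ = 2.52×10⁻⁵ T.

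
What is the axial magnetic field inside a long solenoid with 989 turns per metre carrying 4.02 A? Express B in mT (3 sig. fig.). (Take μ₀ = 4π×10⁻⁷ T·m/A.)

B ≈ 5.00 mT

Inside a long solenoid, B = μ₀nI with n = 989 turns/m.
B = 4π×10⁻⁷ × 989 × 4.02 = 5.00×10⁻³ T.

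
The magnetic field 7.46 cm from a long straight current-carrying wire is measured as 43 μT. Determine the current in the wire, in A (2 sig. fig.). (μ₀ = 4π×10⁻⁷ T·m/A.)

For a long straight wire B = μ₀I/(2πd), so I = 2πdB/μ₀.
I = 2π × 0.0746 × 4.30×10⁻⁵ / (4π×10⁻⁷) = 16.0 A.

I ≈ 16 A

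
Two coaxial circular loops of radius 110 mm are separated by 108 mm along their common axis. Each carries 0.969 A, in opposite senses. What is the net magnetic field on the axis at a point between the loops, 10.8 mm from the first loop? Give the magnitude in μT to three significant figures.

Each loop contributes B = μ₀IR²/[2(R²+z²)^(3/2)] on the axis, with z measured from that loop.
Loop 1 (z = 0.0108 m): B₁ = 5.46×10⁻⁶ T. Loop 2 (z = 0.0972 m): B₂ = 2.33×10⁻⁶ T.
The fields oppose: B = |B₁ − B₂| = 3.13×10⁻⁶ T.

B ≈ 3.13 μT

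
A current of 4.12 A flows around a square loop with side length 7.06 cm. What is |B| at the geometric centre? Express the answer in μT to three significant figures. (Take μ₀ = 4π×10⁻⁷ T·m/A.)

B ≈ 66.0 μT

Each side is a finite straight segment at perpendicular distance d = a/(2 tan(π/4)) = 0.0353 m from the centre, with end-angles ±π/4.
One side contributes B₁ = (μ₀I/4πd)·2 sin(π/4) = 1.65×10⁻⁵ T.
All 4 sides add in the same direction: B = 4 × 1.65×10⁻⁵ = 6.60×10⁻⁵ T.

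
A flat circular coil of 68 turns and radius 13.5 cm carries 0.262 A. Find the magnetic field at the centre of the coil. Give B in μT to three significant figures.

For an N-turn flat coil, B = Nμ₀I/(2R) with R = 0.135 m.
B = 68 × 1.22×10⁻⁶ T = 8.29×10⁻⁵ T.

B ≈ 82.9 μT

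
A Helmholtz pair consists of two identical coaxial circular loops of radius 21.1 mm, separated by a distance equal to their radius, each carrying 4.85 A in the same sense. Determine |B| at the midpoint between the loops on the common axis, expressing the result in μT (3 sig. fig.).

Each loop contributes B = μ₀IR²/[2(R²+z²)^(3/2)] on the axis, with z measured from that loop.
Loop 1 (z = 0.01055 m): B₁ = 1.03×10⁻⁴ T. Loop 2 (z = 0.01055 m): B₂ = 1.03×10⁻⁴ T.
The fields add: B = B₁ + B₂ = 2.07×10⁻⁴ T.

B ≈ 207 μT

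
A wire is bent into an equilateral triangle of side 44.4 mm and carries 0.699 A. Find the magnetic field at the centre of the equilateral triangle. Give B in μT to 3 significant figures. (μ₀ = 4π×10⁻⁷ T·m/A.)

B ≈ 28.3 μT

Each side is a finite straight segment at perpendicular distance d = a/(2 tan(π/3)) = 0.01282 m from the centre, with end-angles ±π/3.
One side contributes B₁ = (μ₀I/4πd)·2 sin(π/3) = 9.45×10⁻⁶ T.
All 3 sides add in the same direction: B = 3 × 9.45×10⁻⁶ = 2.83×10⁻⁵ T.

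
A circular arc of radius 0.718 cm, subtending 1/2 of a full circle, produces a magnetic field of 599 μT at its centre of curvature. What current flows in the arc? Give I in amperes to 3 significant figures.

For a circular arc, B = μ₀Iφ/(4πR) with φ in radians; here φ = 3.142 rad.
So I = 4πRB/(μ₀φ) = 4π × 0.00718 × 5.99×10⁻⁴ / (4π×10⁻⁷ × 3.142) = 13.7 A.

I ≈ 13.7 A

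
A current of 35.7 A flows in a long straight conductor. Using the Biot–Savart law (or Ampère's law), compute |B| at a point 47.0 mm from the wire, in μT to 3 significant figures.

B ≈ 152 μT

For an infinitely long straight wire, B = μ₀I/(2πd).
B = (4π×10⁻⁷ × 35.7) / (2π × 0.047) = 1.52×10⁻⁴ T.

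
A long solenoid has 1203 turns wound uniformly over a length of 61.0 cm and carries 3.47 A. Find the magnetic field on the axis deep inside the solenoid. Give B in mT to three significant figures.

B ≈ 8.60 mT

Inside a long solenoid, B = μ₀nI with n = 1972 turns/m.
B = 4π×10⁻⁷ × 1972 × 3.47 = 8.60×10⁻³ T.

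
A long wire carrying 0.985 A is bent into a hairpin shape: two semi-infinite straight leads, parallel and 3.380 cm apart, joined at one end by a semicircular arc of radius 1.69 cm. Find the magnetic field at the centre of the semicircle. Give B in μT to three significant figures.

B ≈ 30.0 μT

The semicircular arc contributes B_arc = μ₀I·π/(4πR) = μ₀I/(4R) = 1.83×10⁻⁵ T.
Each semi-infinite lead is at perpendicular distance R = 0.0169 m from the centre, with the perpendicular foot at its near end, so it contributes μ₀I/(4πR); both point the same way, together 1.17×10⁻⁵ T.
Arc and leads all point the same direction: B = 1.83×10⁻⁵ + 1.17×10⁻⁵ = 3.00×10⁻⁵ T.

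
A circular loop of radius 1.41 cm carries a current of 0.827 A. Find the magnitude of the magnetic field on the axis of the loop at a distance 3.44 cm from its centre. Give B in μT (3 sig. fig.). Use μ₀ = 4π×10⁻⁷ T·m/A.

On the axis of a circular loop, B = μ₀IR² / [2(R²+z²)^(3/2)].
R² + z² = (0.0141)² + (0.0344)² = 0.001382 m², and (R²+z²)^(3/2) = 5.14×10⁻⁵ m³.
B = (4π×10⁻⁷ × 0.827 × 0.0001988) / (2 × 5.14×10⁻⁵) = 2.01×10⁻⁶ T.

B ≈ 2.01 μT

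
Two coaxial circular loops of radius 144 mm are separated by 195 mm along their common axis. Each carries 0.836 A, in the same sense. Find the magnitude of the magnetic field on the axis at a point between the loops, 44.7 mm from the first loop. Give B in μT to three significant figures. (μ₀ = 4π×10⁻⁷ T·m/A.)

B ≈ 4.39 μT

Each loop contributes B = μ₀IR²/[2(R²+z²)^(3/2)] on the axis, with z measured from that loop.
Loop 1 (z = 0.0447 m): B₁ = 3.18×10⁻⁶ T. Loop 2 (z = 0.1503 m): B₂ = 1.21×10⁻⁶ T.
The fields add: B = B₁ + B₂ = 4.39×10⁻⁶ T.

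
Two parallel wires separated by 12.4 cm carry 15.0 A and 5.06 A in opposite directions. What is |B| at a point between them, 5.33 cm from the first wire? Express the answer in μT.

B ≈ 70.6 μT

Each long wire gives B = μ₀I/(2πd). Distances are d₁ = 0.0533 m and d₂ = 0.0707 m.
B₁ = 5.63×10⁻⁵ T, B₂ = 1.43×10⁻⁵ T.
Between antiparallel currents both contributions point the same way, so they add. B = B₁ + B₂ = 5.63×10⁻⁵ + 1.43×10⁻⁵ = 7.06×10⁻⁵ T.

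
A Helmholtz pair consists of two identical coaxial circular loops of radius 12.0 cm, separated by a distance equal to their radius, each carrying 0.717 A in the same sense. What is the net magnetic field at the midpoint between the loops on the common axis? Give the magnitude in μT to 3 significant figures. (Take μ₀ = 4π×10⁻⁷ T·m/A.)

B ≈ 5.37 μT

Each loop contributes B = μ₀IR²/[2(R²+z²)^(3/2)] on the axis, with z measured from that loop.
Loop 1 (z = 0.06 m): B₁ = 2.69×10⁻⁶ T. Loop 2 (z = 0.06 m): B₂ = 2.69×10⁻⁶ T.
The fields add: B = B₁ + B₂ = 5.37×10⁻⁶ T.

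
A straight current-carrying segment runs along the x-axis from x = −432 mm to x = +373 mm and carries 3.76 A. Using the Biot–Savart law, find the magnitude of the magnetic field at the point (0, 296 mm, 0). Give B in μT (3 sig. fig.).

B ≈ 2.04 μT

For a finite straight segment, B = (μ₀I/4πd)(sinθ₁ + sinθ₂), where θ₁, θ₂ are the angles from the perpendicular to each end.
The perpendicular distance is d = 0.296 m; the end-offsets along the wire are a = 0.432 m and b = 0.373 m.
sinθ₁ = 0.432/√(0.432²+0.296²) = 0.8249; sinθ₂ = 0.373/√(0.373²+0.296²) = 0.7833.
B = (4π×10⁻⁷ × 3.76) / (4π × 0.296) × (0.8249 + 0.7833) = 2.04×10⁻⁶ T.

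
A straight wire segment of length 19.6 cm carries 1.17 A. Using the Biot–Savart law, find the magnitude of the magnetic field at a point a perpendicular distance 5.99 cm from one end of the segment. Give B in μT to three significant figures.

B ≈ 1.87 μT

For a finite straight segment, B = (μ₀I/4πd)(sinθ₁ + sinθ₂), where θ₁, θ₂ are the angles from the perpendicular to each end.
The perpendicular foot is at one end, so the two end-offsets along the wire are 0 and L = 0.196 m.
sinθ₁ = 0/√(0²+0.0599²) = 0.0000; sinθ₂ = 0.196/√(0.196²+0.0599²) = 0.9563.
B = (4π×10⁻⁷ × 1.17) / (4π × 0.0599) × (0.0000 + 0.9563) = 1.87×10⁻⁶ T.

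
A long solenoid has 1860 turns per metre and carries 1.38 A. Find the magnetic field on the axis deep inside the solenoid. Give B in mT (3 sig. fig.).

B ≈ 3.23 mT

Inside a long solenoid, B = μ₀nI with n = 1860 turns/m.
B = 4π×10⁻⁷ × 1860 × 1.38 = 3.23×10⁻³ T.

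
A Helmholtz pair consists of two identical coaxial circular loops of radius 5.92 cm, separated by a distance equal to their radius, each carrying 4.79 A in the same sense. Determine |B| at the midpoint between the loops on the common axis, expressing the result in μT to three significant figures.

Each loop contributes B = μ₀IR²/[2(R²+z²)^(3/2)] on the axis, with z measured from that loop.
Loop 1 (z = 0.0296 m): B₁ = 3.64×10⁻⁵ T. Loop 2 (z = 0.0296 m): B₂ = 3.64×10⁻⁵ T.
The fields add: B = B₁ + B₂ = 7.28×10⁻⁵ T.

B ≈ 72.8 μT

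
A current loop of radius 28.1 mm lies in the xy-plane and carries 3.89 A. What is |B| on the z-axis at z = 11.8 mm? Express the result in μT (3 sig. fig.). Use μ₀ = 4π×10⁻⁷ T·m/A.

B ≈ 68.2 μT

On the axis of a circular loop, B = μ₀IR² / [2(R²+z²)^(3/2)].
R² + z² = (0.0281)² + (0.0118)² = 0.0009289 m², and (R²+z²)^(3/2) = 2.83×10⁻⁵ m³.
B = (4π×10⁻⁷ × 3.89 × 0.0007896) / (2 × 2.83×10⁻⁵) = 6.82×10⁻⁵ T.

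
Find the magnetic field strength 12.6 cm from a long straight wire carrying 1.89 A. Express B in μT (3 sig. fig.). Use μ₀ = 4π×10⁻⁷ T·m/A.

B ≈ 3.00 μT

For an infinitely long straight wire, B = μ₀I/(2πd).
B = (4π×10⁻⁷ × 1.89) / (2π × 0.126) = 3.00×10⁻⁶ T.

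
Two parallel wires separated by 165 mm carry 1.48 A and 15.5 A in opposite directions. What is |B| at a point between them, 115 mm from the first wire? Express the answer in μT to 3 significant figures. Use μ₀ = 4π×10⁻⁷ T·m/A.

B ≈ 64.6 μT

Each long wire gives B = μ₀I/(2πd). Distances are d₁ = 0.115 m and d₂ = 0.05 m.
B₁ = 2.57×10⁻⁶ T, B₂ = 6.20×10⁻⁵ T.
Between antiparallel currents both contributions point the same way, so they add. B = B₁ + B₂ = 2.57×10⁻⁶ + 6.20×10⁻⁵ = 6.46×10⁻⁵ T.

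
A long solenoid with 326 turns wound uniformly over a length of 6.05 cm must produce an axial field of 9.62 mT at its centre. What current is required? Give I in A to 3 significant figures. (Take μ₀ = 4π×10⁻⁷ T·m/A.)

I ≈ 1.42 A

Inside a long solenoid B = μ₀nI with n = 5388 m⁻¹, so I = B/(μ₀n).
I = 9.62×10⁻³ / (4π×10⁻⁷ × 5388) = 1.42 A.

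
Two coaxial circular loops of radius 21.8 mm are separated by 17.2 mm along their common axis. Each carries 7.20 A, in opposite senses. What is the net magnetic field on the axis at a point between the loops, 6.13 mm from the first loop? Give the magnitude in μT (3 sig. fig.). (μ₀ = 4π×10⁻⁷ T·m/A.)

Each loop contributes B = μ₀IR²/[2(R²+z²)^(3/2)] on the axis, with z measured from that loop.
Loop 1 (z = 0.00613 m): B₁ = 1.85×10⁻⁴ T. Loop 2 (z = 0.01107 m): B₂ = 1.47×10⁻⁴ T.
The fields oppose: B = |B₁ − B₂| = 3.80×10⁻⁵ T.

B ≈ 38.0 μT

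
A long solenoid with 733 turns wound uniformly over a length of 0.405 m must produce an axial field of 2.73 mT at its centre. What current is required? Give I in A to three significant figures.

I ≈ 1.20 A

Inside a long solenoid B = μ₀nI with n = 1810 m⁻¹, so I = B/(μ₀n).
I = 2.73×10⁻³ / (4π×10⁻⁷ × 1810) = 1.20 A.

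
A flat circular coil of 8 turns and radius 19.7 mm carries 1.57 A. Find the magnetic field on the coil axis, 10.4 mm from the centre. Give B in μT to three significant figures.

B ≈ 277 μT

For an N-turn flat coil, B = Nμ₀IR²/[2(R²+z²)^(3/2)] with R = 0.0197 m, z = 0.0104 m.
B = 8 × 3.46×10⁻⁵ T = 2.77×10⁻⁴ T.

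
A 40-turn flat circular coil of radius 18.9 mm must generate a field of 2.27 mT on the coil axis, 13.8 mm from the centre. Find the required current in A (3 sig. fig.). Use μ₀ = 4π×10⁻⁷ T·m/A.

For an N-turn coil, B = Nμ₀IR²/[2(R²+z²)^(3/2)] with R = 0.0189 m, z = 0.0138 m, so I = 2B(R²+z²)^(3/2)/(Nμ₀R²) = 2 × 2.27×10⁻³ × 1.28×10⁻⁵ / (40 × 4π×10⁻⁷ × 0.0003572) = 3.24 A.

I ≈ 3.24 A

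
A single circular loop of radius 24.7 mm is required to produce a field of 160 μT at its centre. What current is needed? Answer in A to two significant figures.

I ≈ 6.3 A

At the centre of a circular loop B = μ₀I/(2R), so I = 2RB/μ₀.
With R = 0.0247 m, I = 2 × 0.0247 × 1.60×10⁻⁴ / (4π×10⁻⁷) = 6.29 A.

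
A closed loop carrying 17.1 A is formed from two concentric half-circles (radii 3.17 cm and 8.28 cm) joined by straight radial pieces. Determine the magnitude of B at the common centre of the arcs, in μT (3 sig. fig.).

The radial connectors point toward the centre, so dl × r̂ = 0 and they contribute nothing.
Each semicircle gives μ₀I/(4R): inner arc 1.69×10⁻⁴ T, outer arc 6.49×10⁻⁵ T.
The two arcs carry current in opposite angular senses, so their fields oppose: B = |1.69×10⁻⁴ − 6.49×10⁻⁵| = 1.05×10⁻⁴ T.

B ≈ 105 μT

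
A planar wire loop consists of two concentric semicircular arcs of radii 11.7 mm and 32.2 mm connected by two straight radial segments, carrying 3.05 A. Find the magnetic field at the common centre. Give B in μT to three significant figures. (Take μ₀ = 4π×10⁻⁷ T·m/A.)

The radial connectors point toward the centre, so dl × r̂ = 0 and they contribute nothing.
Each semicircle gives μ₀I/(4R): inner arc 8.19×10⁻⁵ T, outer arc 2.98×10⁻⁵ T.
The two arcs carry current in opposite angular senses, so their fields oppose: B = |8.19×10⁻⁵ − 2.98×10⁻⁵| = 5.21×10⁻⁵ T.

B ≈ 52.1 μT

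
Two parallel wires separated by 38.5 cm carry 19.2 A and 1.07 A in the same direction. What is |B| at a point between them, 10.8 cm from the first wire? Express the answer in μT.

Each long wire gives B = μ₀I/(2πd). Distances are d₁ = 0.108 m and d₂ = 0.277 m.
B₁ = 3.56×10⁻⁵ T, B₂ = 7.73×10⁻⁷ T.
Between parallel currents the two contributions point in opposite directions, so they subtract. B = |B₁ − B₂| = |3.56×10⁻⁵ − 7.73×10⁻⁷| = 3.48×10⁻⁵ T.

B ≈ 34.8 μT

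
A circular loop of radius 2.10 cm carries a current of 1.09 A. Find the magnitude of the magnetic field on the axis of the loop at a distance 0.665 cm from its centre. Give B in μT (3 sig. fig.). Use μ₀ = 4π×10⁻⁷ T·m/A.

On the axis of a circular loop, B = μ₀IR² / [2(R²+z²)^(3/2)].
R² + z² = (0.021)² + (0.00665)² = 0.0004852 m², and (R²+z²)^(3/2) = 1.07×10⁻⁵ m³.
B = (4π×10⁻⁷ × 1.09 × 0.000441) / (2 × 1.07×10⁻⁵) = 2.83×10⁻⁵ T.

B ≈ 28.3 μT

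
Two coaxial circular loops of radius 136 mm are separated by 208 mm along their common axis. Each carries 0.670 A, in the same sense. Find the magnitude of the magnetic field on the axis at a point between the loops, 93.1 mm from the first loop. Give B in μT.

B ≈ 3.12 μT

Each loop contributes B = μ₀IR²/[2(R²+z²)^(3/2)] on the axis, with z measured from that loop.
Loop 1 (z = 0.0931 m): B₁ = 1.74×10⁻⁶ T. Loop 2 (z = 0.1149 m): B₂ = 1.38×10⁻⁶ T.
The fields add: B = B₁ + B₂ = 3.12×10⁻⁶ T.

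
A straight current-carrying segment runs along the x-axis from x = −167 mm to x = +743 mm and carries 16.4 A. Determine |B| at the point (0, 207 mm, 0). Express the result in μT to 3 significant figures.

B ≈ 12.6 μT

For a finite straight segment, B = (μ₀I/4πd)(sinθ₁ + sinθ₂), where θ₁, θ₂ are the angles from the perpendicular to each end.
The perpendicular distance is d = 0.207 m; the end-offsets along the wire are a = 0.167 m and b = 0.743 m.
sinθ₁ = 0.167/√(0.167²+0.207²) = 0.6279; sinθ₂ = 0.743/√(0.743²+0.207²) = 0.9633.
B = (4π×10⁻⁷ × 16.4) / (4π × 0.207) × (0.6279 + 0.9633) = 1.26×10⁻⁵ T.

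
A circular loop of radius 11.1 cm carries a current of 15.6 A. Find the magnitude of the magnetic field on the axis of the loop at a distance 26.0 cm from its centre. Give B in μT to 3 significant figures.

B ≈ 5.35 μT

On the axis of a circular loop, B = μ₀IR² / [2(R²+z²)^(3/2)].
R² + z² = (0.111)² + (0.26)² = 0.07992 m², and (R²+z²)^(3/2) = 2.26×10⁻² m³.
B = (4π×10⁻⁷ × 15.6 × 0.01232) / (2 × 2.26×10⁻²) = 5.35×10⁻⁶ T.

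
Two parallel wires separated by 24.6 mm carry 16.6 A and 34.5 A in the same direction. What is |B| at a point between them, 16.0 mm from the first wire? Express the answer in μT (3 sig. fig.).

B ≈ 595 μT

Each long wire gives B = μ₀I/(2πd). Distances are d₁ = 0.016 m and d₂ = 0.0086 m.
B₁ = 2.08×10⁻⁴ T, B₂ = 8.02×10⁻⁴ T.
Between parallel currents the two contributions point in opposite directions, so they subtract. B = |B₁ − B₂| = |2.08×10⁻⁴ − 8.02×10⁻⁴| = 5.95×10⁻⁴ T.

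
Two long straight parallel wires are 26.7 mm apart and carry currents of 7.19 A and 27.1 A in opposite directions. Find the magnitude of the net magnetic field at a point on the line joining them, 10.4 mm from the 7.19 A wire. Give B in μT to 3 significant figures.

Each long wire gives B = μ₀I/(2πd). Distances are d₁ = 0.0104 m and d₂ = 0.0163 m.
B₁ = 1.38×10⁻⁴ T, B₂ = 3.33×10⁻⁴ T.
Between antiparallel currents both contributions point the same way, so they add. B = B₁ + B₂ = 1.38×10⁻⁴ + 3.33×10⁻⁴ = 4.71×10⁻⁴ T.

B ≈ 471 μT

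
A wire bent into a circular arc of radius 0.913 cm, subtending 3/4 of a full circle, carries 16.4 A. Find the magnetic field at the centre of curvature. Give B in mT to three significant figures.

B ≈ 0.846 mT

The Biot–Savart field of a circular arc at its centre is B = μ₀Iφ/(4πR), with φ = 4.712 rad.
B = (4π×10⁻⁷ × 16.4 × 4.712) / (4π × 0.00913) = 8.46×10⁻⁴ T.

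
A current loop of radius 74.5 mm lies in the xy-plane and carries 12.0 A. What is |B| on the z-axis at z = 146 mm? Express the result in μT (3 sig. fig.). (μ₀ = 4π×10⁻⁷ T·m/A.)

B ≈ 9.50 μT

On the axis of a circular loop, B = μ₀IR² / [2(R²+z²)^(3/2)].
R² + z² = (0.0745)² + (0.146)² = 0.02687 m², and (R²+z²)^(3/2) = 4.40×10⁻³ m³.
B = (4π×10⁻⁷ × 12.0 × 0.00555) / (2 × 4.40×10⁻³) = 9.50×10⁻⁶ T.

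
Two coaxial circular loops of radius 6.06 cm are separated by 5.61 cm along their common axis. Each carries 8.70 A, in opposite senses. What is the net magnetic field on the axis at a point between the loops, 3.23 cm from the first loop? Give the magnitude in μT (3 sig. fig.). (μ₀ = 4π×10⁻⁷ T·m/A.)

B ≈ 10.7 μT

Each loop contributes B = μ₀IR²/[2(R²+z²)^(3/2)] on the axis, with z measured from that loop.
Loop 1 (z = 0.0323 m): B₁ = 6.20×10⁻⁵ T. Loop 2 (z = 0.0238 m): B₂ = 7.27×10⁻⁵ T.
The fields oppose: B = |B₁ − B₂| = 1.07×10⁻⁵ T.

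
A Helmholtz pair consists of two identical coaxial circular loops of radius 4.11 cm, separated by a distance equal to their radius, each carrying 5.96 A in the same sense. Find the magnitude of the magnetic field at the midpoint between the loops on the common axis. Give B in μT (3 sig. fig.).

Each loop contributes B = μ₀IR²/[2(R²+z²)^(3/2)] on the axis, with z measured from that loop.
Loop 1 (z = 0.02055 m): B₁ = 6.52×10⁻⁵ T. Loop 2 (z = 0.02055 m): B₂ = 6.52×10⁻⁵ T.
The fields add: B = B₁ + B₂ = 1.30×10⁻⁴ T.

B ≈ 130 μT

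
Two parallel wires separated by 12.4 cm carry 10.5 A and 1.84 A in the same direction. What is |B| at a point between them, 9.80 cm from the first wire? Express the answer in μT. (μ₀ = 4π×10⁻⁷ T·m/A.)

B ≈ 7.27 μT

Each long wire gives B = μ₀I/(2πd). Distances are d₁ = 0.098 m and d₂ = 0.026 m.
B₁ = 2.14×10⁻⁵ T, B₂ = 1.42×10⁻⁵ T.
Between parallel currents the two contributions point in opposite directions, so they subtract. B = |B₁ − B₂| = |2.14×10⁻⁵ − 1.42×10⁻⁵| = 7.27×10⁻⁶ T.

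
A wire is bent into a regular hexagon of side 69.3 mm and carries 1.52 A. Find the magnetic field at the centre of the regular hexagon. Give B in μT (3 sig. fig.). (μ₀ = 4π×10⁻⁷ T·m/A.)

Each side is a finite straight segment at perpendicular distance d = a/(2 tan(π/6)) = 0.06002 m from the centre, with end-angles ±π/6.
One side contributes B₁ = (μ₀I/4πd)·2 sin(π/6) = 2.53×10⁻⁶ T.
All 6 sides add in the same direction: B = 6 × 2.53×10⁻⁶ = 1.52×10⁻⁵ T.

B ≈ 15.2 μT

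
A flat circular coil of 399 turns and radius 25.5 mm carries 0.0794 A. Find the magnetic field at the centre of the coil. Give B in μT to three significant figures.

B ≈ 781 μT

For an N-turn flat coil, B = Nμ₀I/(2R) with R = 0.0255 m.
B = 399 × 1.96×10⁻⁶ T = 7.81×10⁻⁴ T.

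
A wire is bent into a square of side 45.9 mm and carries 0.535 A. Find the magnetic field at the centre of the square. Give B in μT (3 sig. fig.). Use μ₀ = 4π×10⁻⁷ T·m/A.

B ≈ 13.2 μT

Each side is a finite straight segment at perpendicular distance d = a/(2 tan(π/4)) = 0.02295 m from the centre, with end-angles ±π/4.
One side contributes B₁ = (μ₀I/4πd)·2 sin(π/4) = 3.30×10⁻⁶ T.
All 4 sides add in the same direction: B = 4 × 3.30×10⁻⁶ = 1.32×10⁻⁵ T.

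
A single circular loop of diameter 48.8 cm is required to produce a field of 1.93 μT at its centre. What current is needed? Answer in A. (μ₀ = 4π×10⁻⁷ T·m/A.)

I ≈ 0.749 A

At the centre of a circular loop B = μ₀I/(2R), so I = 2RB/μ₀.
With R = 0.244 m, I = 2 × 0.244 × 1.93×10⁻⁶ / (4π×10⁻⁷) = 0.749 A.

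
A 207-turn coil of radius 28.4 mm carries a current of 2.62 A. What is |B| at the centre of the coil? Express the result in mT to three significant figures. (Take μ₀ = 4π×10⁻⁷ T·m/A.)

B ≈ 12.0 mT

For an N-turn flat coil, B = Nμ₀I/(2R) with R = 0.0284 m.
B = 207 × 5.80×10⁻⁵ T = 1.20×10⁻² T.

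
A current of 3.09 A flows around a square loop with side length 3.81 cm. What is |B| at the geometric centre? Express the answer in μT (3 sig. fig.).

Each side is a finite straight segment at perpendicular distance d = a/(2 tan(π/4)) = 0.01905 m from the centre, with end-angles ±π/4.
One side contributes B₁ = (μ₀I/4πd)·2 sin(π/4) = 2.29×10⁻⁵ T.
All 4 sides add in the same direction: B = 4 × 2.29×10⁻⁵ = 9.18×10⁻⁵ T.

B ≈ 91.8 μT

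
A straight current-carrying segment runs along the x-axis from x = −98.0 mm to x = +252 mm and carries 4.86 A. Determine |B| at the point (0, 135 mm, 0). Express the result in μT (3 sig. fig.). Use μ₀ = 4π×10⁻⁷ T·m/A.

For a finite straight segment, B = (μ₀I/4πd)(sinθ₁ + sinθ₂), where θ₁, θ₂ are the angles from the perpendicular to each end.
The perpendicular distance is d = 0.135 m; the end-offsets along the wire are a = 0.098 m and b = 0.252 m.
sinθ₁ = 0.098/√(0.098²+0.135²) = 0.5875; sinθ₂ = 0.252/√(0.252²+0.135²) = 0.8815.
B = (4π×10⁻⁷ × 4.86) / (4π × 0.135) × (0.5875 + 0.8815) = 5.29×10⁻⁶ T.

B ≈ 5.29 μT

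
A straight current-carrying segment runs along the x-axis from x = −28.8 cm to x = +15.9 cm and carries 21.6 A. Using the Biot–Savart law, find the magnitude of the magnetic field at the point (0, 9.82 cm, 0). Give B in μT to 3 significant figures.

B ≈ 39.5 μT

For a finite straight segment, B = (μ₀I/4πd)(sinθ₁ + sinθ₂), where θ₁, θ₂ are the angles from the perpendicular to each end.
The perpendicular distance is d = 0.0982 m; the end-offsets along the wire are a = 0.288 m and b = 0.159 m.
sinθ₁ = 0.288/√(0.288²+0.0982²) = 0.9465; sinθ₂ = 0.159/√(0.159²+0.0982²) = 0.8508.
B = (4π×10⁻⁷ × 21.6) / (4π × 0.0982) × (0.9465 + 0.8508) = 3.95×10⁻⁵ T.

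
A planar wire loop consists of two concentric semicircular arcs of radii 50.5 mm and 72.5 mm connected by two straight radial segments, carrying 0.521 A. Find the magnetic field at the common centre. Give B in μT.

B ≈ 0.984 μT

The radial connectors point toward the centre, so dl × r̂ = 0 and they contribute nothing.
Each semicircle gives μ₀I/(4R): inner arc 3.24×10⁻⁶ T, outer arc 2.26×10⁻⁶ T.
The two arcs carry current in opposite angular senses, so their fields oppose: B = |3.24×10⁻⁶ − 2.26×10⁻⁶| = 9.84×10⁻⁷ T.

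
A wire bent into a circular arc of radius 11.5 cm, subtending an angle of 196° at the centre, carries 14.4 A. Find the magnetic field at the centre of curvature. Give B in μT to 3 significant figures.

The Biot–Savart field of a circular arc at its centre is B = μ₀Iφ/(4πR), with φ = 3.421 rad.
B = (4π×10⁻⁷ × 14.4 × 3.421) / (4π × 0.115) = 4.28×10⁻⁵ T.

B ≈ 42.8 μT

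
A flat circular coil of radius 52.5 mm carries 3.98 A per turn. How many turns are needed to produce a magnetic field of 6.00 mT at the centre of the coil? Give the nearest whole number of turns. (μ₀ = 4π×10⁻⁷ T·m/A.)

For an N-turn coil, B = Nμ₀I/(2R). A single turn gives B₁ = 4.76×10⁻⁵ T with R = 0.0525 m.
N = B/B₁ = 6.00×10⁻³ / 4.76×10⁻⁵ = 125.96.

N = 126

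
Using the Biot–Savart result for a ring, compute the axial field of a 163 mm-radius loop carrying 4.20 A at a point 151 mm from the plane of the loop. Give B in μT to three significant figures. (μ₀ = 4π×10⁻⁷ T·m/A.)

On the axis of a circular loop, B = μ₀IR² / [2(R²+z²)^(3/2)].
R² + z² = (0.163)² + (0.151)² = 0.04937 m², and (R²+z²)^(3/2) = 1.10×10⁻² m³.
B = (4π×10⁻⁷ × 4.20 × 0.02657) / (2 × 1.10×10⁻²) = 6.39×10⁻⁶ T.

B ≈ 6.39 μT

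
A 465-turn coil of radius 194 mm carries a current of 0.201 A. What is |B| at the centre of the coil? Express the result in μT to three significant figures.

For an N-turn flat coil, B = Nμ₀I/(2R) with R = 0.194 m.
B = 465 × 6.51×10⁻⁷ T = 3.03×10⁻⁴ T.

B ≈ 303 μT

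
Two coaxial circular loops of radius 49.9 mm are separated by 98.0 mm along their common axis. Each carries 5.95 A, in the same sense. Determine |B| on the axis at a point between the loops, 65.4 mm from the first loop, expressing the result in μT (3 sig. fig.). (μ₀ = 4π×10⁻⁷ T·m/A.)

Each loop contributes B = μ₀IR²/[2(R²+z²)^(3/2)] on the axis, with z measured from that loop.
Loop 1 (z = 0.0654 m): B₁ = 1.67×10⁻⁵ T. Loop 2 (z = 0.0326 m): B₂ = 4.40×10⁻⁵ T.
The fields add: B = B₁ + B₂ = 6.07×10⁻⁵ T.

B ≈ 60.7 μT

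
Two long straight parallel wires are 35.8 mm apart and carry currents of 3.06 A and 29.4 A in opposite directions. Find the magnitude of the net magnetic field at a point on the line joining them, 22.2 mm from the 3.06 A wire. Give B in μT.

Each long wire gives B = μ₀I/(2πd). Distances are d₁ = 0.0222 m and d₂ = 0.0136 m.
B₁ = 2.76×10⁻⁵ T, B₂ = 4.32×10⁻⁴ T.
Between antiparallel currents both contributions point the same way, so they add. B = B₁ + B₂ = 2.76×10⁻⁵ + 4.32×10⁻⁴ = 4.60×10⁻⁴ T.

B ≈ 460 μT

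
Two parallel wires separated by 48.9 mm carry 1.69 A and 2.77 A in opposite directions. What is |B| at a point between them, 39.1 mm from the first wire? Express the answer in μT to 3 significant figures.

Each long wire gives B = μ₀I/(2πd). Distances are d₁ = 0.0391 m and d₂ = 0.0098 m.
B₁ = 8.64×10⁻⁶ T, B₂ = 5.65×10⁻⁵ T.
Between antiparallel currents both contributions point the same way, so they add. B = B₁ + B₂ = 8.64×10⁻⁶ + 5.65×10⁻⁵ = 6.52×10⁻⁵ T.

B ≈ 65.2 μT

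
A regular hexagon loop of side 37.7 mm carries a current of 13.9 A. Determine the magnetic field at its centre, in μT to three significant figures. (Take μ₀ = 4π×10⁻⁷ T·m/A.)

Each side is a finite straight segment at perpendicular distance d = a/(2 tan(π/6)) = 0.03265 m from the centre, with end-angles ±π/6.
One side contributes B₁ = (μ₀I/4πd)·2 sin(π/6) = 4.26×10⁻⁵ T.
All 6 sides add in the same direction: B = 6 × 4.26×10⁻⁵ = 2.55×10⁻⁴ T.

B ≈ 255 μT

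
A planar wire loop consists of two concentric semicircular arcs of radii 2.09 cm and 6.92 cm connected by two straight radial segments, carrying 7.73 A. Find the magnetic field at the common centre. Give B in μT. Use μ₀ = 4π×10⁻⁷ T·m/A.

The radial connectors point toward the centre, so dl × r̂ = 0 and they contribute nothing.
Each semicircle gives μ₀I/(4R): inner arc 1.16×10⁻⁴ T, outer arc 3.51×10⁻⁵ T.
The two arcs carry current in opposite angular senses, so their fields oppose: B = |1.16×10⁻⁴ − 3.51×10⁻⁵| = 8.11×10⁻⁵ T.

B ≈ 81.1 μT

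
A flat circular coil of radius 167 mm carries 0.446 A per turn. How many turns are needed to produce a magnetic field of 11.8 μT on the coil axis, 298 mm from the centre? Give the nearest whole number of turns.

N = 60

For an N-turn coil, B = Nμ₀IR²/[2(R²+z²)^(3/2)]. A single turn gives B₁ = 1.96×10⁻⁷ T with R = 0.167 m, z = 0.298 m.
N = B/B₁ = 1.18×10⁻⁵ / 1.96×10⁻⁷ = 60.19.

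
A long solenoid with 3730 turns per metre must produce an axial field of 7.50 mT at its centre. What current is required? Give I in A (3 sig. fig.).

I ≈ 1.60 A

Inside a long solenoid B = μ₀nI with n = 3730 m⁻¹, so I = B/(μ₀n).
I = 7.50×10⁻³ / (4π×10⁻⁷ × 3730) = 1.60 A.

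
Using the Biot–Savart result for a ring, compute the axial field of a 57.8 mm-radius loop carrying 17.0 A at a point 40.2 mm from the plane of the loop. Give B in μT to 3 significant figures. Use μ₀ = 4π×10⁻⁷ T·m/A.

On the axis of a circular loop, B = μ₀IR² / [2(R²+z²)^(3/2)].
R² + z² = (0.0578)² + (0.0402)² = 0.004957 m², and (R²+z²)^(3/2) = 3.49×10⁻⁴ m³.
B = (4π×10⁻⁷ × 17.0 × 0.003341) / (2 × 3.49×10⁻⁴) = 1.02×10⁻⁴ T.

B ≈ 102 μT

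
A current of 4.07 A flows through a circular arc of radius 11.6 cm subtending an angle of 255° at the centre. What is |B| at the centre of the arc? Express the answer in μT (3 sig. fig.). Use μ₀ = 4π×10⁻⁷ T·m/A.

B ≈ 15.6 μT

The Biot–Savart field of a circular arc at its centre is B = μ₀Iφ/(4πR), with φ = 4.451 rad.
B = (4π×10⁻⁷ × 4.07 × 4.451) / (4π × 0.116) = 1.56×10⁻⁵ T.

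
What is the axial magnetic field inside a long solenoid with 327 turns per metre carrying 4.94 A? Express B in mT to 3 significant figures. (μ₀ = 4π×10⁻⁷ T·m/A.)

B ≈ 2.03 mT

Inside a long solenoid, B = μ₀nI with n = 327 turns/m.
B = 4π×10⁻⁷ × 327 × 4.94 = 2.03×10⁻³ T.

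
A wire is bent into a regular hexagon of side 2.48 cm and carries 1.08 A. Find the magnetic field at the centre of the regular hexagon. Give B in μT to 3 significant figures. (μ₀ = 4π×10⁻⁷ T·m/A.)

B ≈ 30.2 μT

Each side is a finite straight segment at perpendicular distance d = a/(2 tan(π/6)) = 0.02148 m from the centre, with end-angles ±π/6.
One side contributes B₁ = (μ₀I/4πd)·2 sin(π/6) = 5.03×10⁻⁶ T.
All 6 sides add in the same direction: B = 6 × 5.03×10⁻⁶ = 3.02×10⁻⁵ T.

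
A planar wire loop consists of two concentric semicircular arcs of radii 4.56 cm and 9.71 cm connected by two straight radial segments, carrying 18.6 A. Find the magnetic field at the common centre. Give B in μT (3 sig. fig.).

B ≈ 68.0 μT

The radial connectors point toward the centre, so dl × r̂ = 0 and they contribute nothing.
Each semicircle gives μ₀I/(4R): inner arc 1.28×10⁻⁴ T, outer arc 6.02×10⁻⁵ T.
The two arcs carry current in opposite angular senses, so their fields oppose: B = |1.28×10⁻⁴ − 6.02×10⁻⁵| = 6.80×10⁻⁵ T.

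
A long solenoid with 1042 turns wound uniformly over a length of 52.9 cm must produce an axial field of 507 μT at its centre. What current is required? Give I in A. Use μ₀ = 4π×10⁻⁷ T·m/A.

Inside a long solenoid B = μ₀nI with n = 1970 m⁻¹, so I = B/(μ₀n).
I = 5.07×10⁻⁴ / (4π×10⁻⁷ × 1970) = 0.205 A.

I ≈ 0.205 A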